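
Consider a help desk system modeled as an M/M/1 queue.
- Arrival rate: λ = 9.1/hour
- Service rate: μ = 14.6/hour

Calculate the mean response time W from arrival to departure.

First, compute utilization: ρ = λ/μ = 9.1/14.6 = 0.6233
For M/M/1: W = 1/(μ-λ)
W = 1/(14.6-9.1) = 1/5.50
W = 0.1818 hours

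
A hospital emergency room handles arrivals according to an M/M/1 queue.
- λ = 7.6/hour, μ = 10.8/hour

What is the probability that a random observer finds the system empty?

ρ = λ/μ = 7.6/10.8 = 0.7037
P(0) = 1 - ρ = 1 - 0.7037 = 0.2963
The server is idle 29.63% of the time.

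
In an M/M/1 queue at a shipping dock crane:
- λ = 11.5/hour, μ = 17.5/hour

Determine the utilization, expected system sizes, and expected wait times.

Step 1: ρ = λ/μ = 11.5/17.5 = 0.6571
Step 2: L = λ/(μ-λ) = 11.5/6.00 = 1.9167
Step 3: Lq = λ²/(μ(μ-λ)) = 132.25/(17.5×6.00) = 1.2595
Step 4: W = 1/(μ-λ) = 1/6.00 = 0.16667
Step 5: Wq = λ/(μ(μ-λ)) = 11.5/(17.5×6.00) = 0.1095
Step 6: P(0) = 1-ρ = 0.3429
Verify: L = λW = 11.5×0.16667 = 1.9167 ✔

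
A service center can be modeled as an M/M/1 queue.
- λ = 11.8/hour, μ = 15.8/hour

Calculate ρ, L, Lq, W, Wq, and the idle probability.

Step 1: ρ = λ/μ = 11.8/15.8 = 0.7468
Step 2: L = λ/(μ-λ) = 11.8/4.00 = 2.9500
Step 3: Lq = λ²/(μ(μ-λ)) = 139.24/(15.8×4.00) = 2.2032
Step 4: W = 1/(μ-λ) = 1/4.00 = 0.2500
Step 5: Wq = λ/(μ(μ-λ)) = 11.8/(15.8×4.00) = 0.1867
Step 6: P(0) = 1-ρ = 0.2532
Verify: L = λW = 11.8×0.2500 = 2.9500 ✔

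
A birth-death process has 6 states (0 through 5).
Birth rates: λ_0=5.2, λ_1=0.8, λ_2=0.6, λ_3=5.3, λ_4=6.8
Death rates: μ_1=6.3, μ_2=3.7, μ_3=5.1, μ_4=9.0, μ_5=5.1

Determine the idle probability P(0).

Ratios P(n)/P(0) = (λ₀···λₙ₋₁)/(μ₁···μₙ):
P(1)/P(0) = (5.2)/(6.3) = 0.8254
P(2)/P(0) = (5.2×0.8)/(6.3×3.7) = 0.1785
P(3)/P(0) = (5.2×0.8×0.6)/(6.3×3.7×5.1) = 0.02100
P(4)/P(0) = (5.2×0.8×0.6×5.3)/(6.3×3.7×5.1×9.0) = 0.01236
P(5)/P(0) = (5.2×0.8×0.6×5.3×6.8)/(6.3×3.7×5.1×9.0×5.1) = 0.01649

Normalization: ∑ P(n) = 1
P(0) × (1.0000 + 0.8254 + 0.1785 + 0.02100 + 0.01236 + 0.01649) = 1
P(0) × 2.0537 = 1
P(0) = 1/2.0537 = 0.4869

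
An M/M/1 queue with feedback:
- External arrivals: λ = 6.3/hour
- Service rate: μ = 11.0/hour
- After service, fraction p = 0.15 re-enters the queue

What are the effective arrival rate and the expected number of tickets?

Effective arrival rate: λ_eff = λ/(1-p) = 6.3/(1-0.15) = 6.3/0.85 = 7.4118
ρ = λ_eff/μ = 7.4118/11.0 = 0.6738
L = ρ/(1-ρ) = 0.6738/(1-0.6738) = 2.0656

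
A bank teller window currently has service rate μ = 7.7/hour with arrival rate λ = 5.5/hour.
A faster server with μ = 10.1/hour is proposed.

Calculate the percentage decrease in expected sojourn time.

System 1: ρ₁ = 5.5/7.7 = 0.7143, W₁ = 1/(7.7-5.5) = 0.4545
System 2: ρ₂ = 5.5/10.1 = 0.5446, W₂ = 1/(10.1-5.5) = 0.2174
Improvement: (W₁-W₂)/W₁ = (0.4545-0.2174)/0.4545 = 52.17%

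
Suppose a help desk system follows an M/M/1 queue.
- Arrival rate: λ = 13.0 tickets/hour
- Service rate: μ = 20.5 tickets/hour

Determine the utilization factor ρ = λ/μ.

Server utilization: ρ = λ/μ
ρ = 13.0/20.5 = 0.6341
The server is busy 63.41% of the time.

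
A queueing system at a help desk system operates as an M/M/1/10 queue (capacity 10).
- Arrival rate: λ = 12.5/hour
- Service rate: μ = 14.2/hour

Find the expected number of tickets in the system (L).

ρ = λ/μ = 12.5/14.2 = 0.88028
P₀ = (1-ρ)/(1-ρ^(K+1)) = (1-0.88028)/(1-0.88028^11) = 0.11972/0.75406 = 0.1588
P_K = P₀×ρ^K = 0.15877 × 0.88028^10 = 0.15877 × 0.27939 = 0.04436
L = ρ[1 - (K+1)ρ^K + Kρ^(K+1)] / [(1-ρ)(1-ρ^(K+1))]
L = 0.88028 × (1 - 11×0.2793884 + 10×0.2459400) / ((1 - 0.88028) × (1 - 0.2459400)) = 3.7651 tickets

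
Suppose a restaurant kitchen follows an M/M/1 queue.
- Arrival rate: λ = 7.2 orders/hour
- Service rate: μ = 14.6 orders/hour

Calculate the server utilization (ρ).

Server utilization: ρ = λ/μ
ρ = 7.2/14.6 = 0.4932
The server is busy 49.32% of the time.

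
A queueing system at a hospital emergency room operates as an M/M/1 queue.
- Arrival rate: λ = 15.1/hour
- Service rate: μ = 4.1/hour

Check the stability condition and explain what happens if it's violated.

Stability requires ρ = λ/(cμ) < 1
ρ = 15.1/(1 × 4.1) = 15.1/4.10 = 3.6829
Since 3.6829 ≥ 1, the system is UNSTABLE.
Queue grows without bound. Need μ > λ = 15.1.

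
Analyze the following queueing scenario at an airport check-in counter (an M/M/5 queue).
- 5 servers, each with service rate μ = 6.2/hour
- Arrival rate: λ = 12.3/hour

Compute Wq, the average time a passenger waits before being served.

Traffic intensity: ρ = λ/(cμ) = 12.3/(5×6.2) = 0.3968
Since ρ = 0.3968 < 1, system is stable.
Offered load a = λ/μ = cρ = 12.3/6.2 = 1.9839
P₀ = [ Σₙ₌₀^4 aⁿ/n! + a^5/(5!(1-ρ)) ]⁻¹
Σ = a^0/0! + a^1/1! + a^2/2! + a^3/3! + a^4/4! = 1.0000 + 1.9839 + 1.9679 + 1.3013 + 0.6454 = 6.8985
a^5/(5!(1-ρ)) = 30.7303/(120 × 0.6032) = 0.4245
P₀ = 1/(6.8985 + 0.4245) = 0.1366
Lq = P₀·a^5·ρ / (5!(1-ρ)²) = 0.13656 × 30.7303 × 0.39677 / (120 × 0.36388) = 0.03813
Wq = Lq/λ = 0.03813/12.3 = 0.003100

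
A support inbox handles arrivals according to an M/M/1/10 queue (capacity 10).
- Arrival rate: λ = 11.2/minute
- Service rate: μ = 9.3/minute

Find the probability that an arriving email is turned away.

ρ = λ/μ = 11.2/9.3 = 1.2043
P₀ = (1-ρ)/(1-ρ^(K+1)) = (1-1.2043)/(1-1.2043^11) = -0.2043/-6.7283 = 0.03036
P_K = P₀×ρ^K = 0.030364 × 1.2043^10 = 0.030364 × 6.4172 = 0.1949
Blocking probability = 19.49%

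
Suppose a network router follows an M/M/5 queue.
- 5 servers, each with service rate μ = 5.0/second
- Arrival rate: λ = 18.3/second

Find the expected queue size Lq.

Traffic intensity: ρ = λ/(cμ) = 18.3/(5×5.0) = 0.7320
Since ρ = 0.7320 < 1, system is stable.
Offered load a = λ/μ = cρ = 18.3/5.0 = 3.6600
P₀ = [ Σₙ₌₀^4 aⁿ/n! + a^5/(5!(1-ρ)) ]⁻¹
Σ = a^0/0! + a^1/1! + a^2/2! + a^3/3! + a^4/4! = 1.0000 + 3.6600 + 6.6978 + 8.1713 + 7.4768 = 27.0059
a^5/(5!(1-ρ)) = 656.7581/(120 × 0.2680) = 20.4216
P₀ = 1/(27.0059 + 20.4216) = 0.02108
Lq = P₀·a^5·ρ / (5!(1-ρ)²) = 0.021085 × 656.7581 × 0.73200 / (120 × 0.071824) = 1.1761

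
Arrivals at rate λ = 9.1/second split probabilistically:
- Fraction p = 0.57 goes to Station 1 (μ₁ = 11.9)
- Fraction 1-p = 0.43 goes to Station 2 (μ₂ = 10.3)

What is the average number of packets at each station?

Effective rates: λ₁ = 9.1×0.57 = 5.187, λ₂ = 9.1×0.43 = 3.913
Station 1: ρ₁ = 5.187/11.9 = 0.4359, L₁ = ρ₁/(1-ρ₁) = 0.4359/(1-0.4359) = 0.7727
Station 2: ρ₂ = 3.913/10.3 = 0.379903, L₂ = ρ₂/(1-ρ₂) = 0.379903/(1-0.379903) = 0.6127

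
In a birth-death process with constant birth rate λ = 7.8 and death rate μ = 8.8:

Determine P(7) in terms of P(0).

For constant rates: P(n)/P(0) = (λ/μ)^n
P(7)/P(0) = (7.8/8.8)^7 = 0.88636^7 = 0.4298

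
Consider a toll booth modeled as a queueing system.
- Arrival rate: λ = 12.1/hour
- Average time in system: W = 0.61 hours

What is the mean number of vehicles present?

Little's Law: L = λW
L = 12.1 × 0.61 = 7.3810 vehicles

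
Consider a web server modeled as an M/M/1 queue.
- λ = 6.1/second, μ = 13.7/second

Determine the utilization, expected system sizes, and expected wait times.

Step 1: ρ = λ/μ = 6.1/13.7 = 0.4453
Step 2: L = λ/(μ-λ) = 6.1/7.60 = 0.8026
Step 3: Lq = λ²/(μ(μ-λ)) = 37.21/(13.7×7.60) = 0.3574
Step 4: W = 1/(μ-λ) = 1/7.60 = 0.13158
Step 5: Wq = λ/(μ(μ-λ)) = 6.1/(13.7×7.60) = 0.05859
Step 6: P(0) = 1-ρ = 0.5547
Verify: L = λW = 6.1×0.13158 = 0.8026 ✔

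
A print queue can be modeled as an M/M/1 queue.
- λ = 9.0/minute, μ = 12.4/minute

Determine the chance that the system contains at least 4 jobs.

ρ = λ/μ = 9.0/12.4 = 0.7258
P(N ≥ n) = ρⁿ
P(N ≥ 4) = 0.7258^4
P(N ≥ 4) = 0.2775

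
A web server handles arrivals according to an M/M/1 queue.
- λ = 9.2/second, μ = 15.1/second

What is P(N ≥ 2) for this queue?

ρ = λ/μ = 9.2/15.1 = 0.6093
P(N ≥ n) = ρⁿ
P(N ≥ 2) = 0.6093^2
P(N ≥ 2) = 0.3712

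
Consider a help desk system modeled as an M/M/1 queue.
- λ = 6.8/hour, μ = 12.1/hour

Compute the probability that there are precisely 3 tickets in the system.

ρ = λ/μ = 6.8/12.1 = 0.56198
P(n) = (1-ρ)ρⁿ
P(3) = (1-0.56198) × 0.56198^3
P(3) = 0.4380 × 0.1775
P(3) = 0.07774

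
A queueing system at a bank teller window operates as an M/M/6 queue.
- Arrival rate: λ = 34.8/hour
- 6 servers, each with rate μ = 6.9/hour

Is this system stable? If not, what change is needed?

Stability requires ρ = λ/(cμ) < 1
ρ = 34.8/(6 × 6.9) = 34.8/41.40 = 0.8406
Since 0.8406 < 1, the system is STABLE.
The servers are busy 84.06% of the time.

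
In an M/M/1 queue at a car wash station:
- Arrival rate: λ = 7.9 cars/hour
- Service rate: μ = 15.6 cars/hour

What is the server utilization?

Server utilization: ρ = λ/μ
ρ = 7.9/15.6 = 0.5064
The server is busy 50.64% of the time.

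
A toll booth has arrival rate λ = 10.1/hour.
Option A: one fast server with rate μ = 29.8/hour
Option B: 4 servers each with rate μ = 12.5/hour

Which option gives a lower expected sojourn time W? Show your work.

Option A: single server μ = 29.8 (M/M/1)
  ρ_A = 10.1/29.8 = 0.3389
  W_A = 1/(μ-λ) = 1/(29.8-10.1) = 1/19.70 = 0.05076

Option B: 4 servers μ = 12.5 (M/M/4)
  ρ_B = λ/(cμ) = 10.1/(4×12.5) = 0.2020
  Offered load a = λ/μ = cρ = 10.1/12.5 = 0.8080
  P₀ = [ Σₙ₌₀^3 aⁿ/n! + a^4/(4!(1-ρ)) ]⁻¹
  Σ = a^0/0! + a^1/1! + a^2/2! + a^3/3! = 1.00000 + 0.808000 + 0.326432 + 0.0879190 = 2.2224
  a^4/(4!(1-ρ)) = 0.42623/(24 × 0.79800) = 0.02226
  P₀ = 1/(2.2224 + 0.02226) = 0.4455
  Lq = P₀·a^4·ρ / (4!(1-ρ)²) = 0.4455 × 0.4262 × 0.2020 / (24 × 0.6368) = 0.002510
  Wq_B = Lq/λ = 0.002510/10.1 = 0.0002485
  W_B = Wq_B + 1/μ = 0.0002485 + 0.08000 = 0.08025

Since W_A = 0.05076 < W_B = 0.08025, Option A (single fast server) has the shorter time in system.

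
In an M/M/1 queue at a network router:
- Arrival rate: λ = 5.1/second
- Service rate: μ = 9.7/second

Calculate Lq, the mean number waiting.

ρ = λ/μ = 5.1/9.7 = 0.5258
For M/M/1: Lq = λ²/(μ(μ-λ))
Lq = 26.01/(9.7 × 4.60)
Lq = 0.5829 packets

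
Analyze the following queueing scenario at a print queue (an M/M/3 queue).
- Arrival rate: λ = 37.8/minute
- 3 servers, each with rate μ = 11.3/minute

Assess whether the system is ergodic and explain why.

Stability requires ρ = λ/(cμ) < 1
ρ = 37.8/(3 × 11.3) = 37.8/33.90 = 1.1150
Since 1.1150 ≥ 1, the system is UNSTABLE.
Need c > λ/μ = 37.8/11.3 = 3.35.
Minimum servers needed: c = 4.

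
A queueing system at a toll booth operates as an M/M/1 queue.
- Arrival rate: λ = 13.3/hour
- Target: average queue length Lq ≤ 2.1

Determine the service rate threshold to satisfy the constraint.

For M/M/1: Lq = λ²/(μ(μ-λ))
Need Lq ≤ 2.1, i.e. μ(μ-λ) ≥ λ²/2.1
μ² - 13.3μ - 176.89/2.1 ≥ 0  →  μ² - 13.3μ - 84.23333 ≥ 0
Quadratic formula (positive root): μ = [λ + √(λ² + 4×84.23333)]/2
Discriminant: 176.89 + 4×84.23333 = 513.8233, √513.8233 = 22.66767
μ ≥ (13.3 + 22.66767)/2 = 17.9838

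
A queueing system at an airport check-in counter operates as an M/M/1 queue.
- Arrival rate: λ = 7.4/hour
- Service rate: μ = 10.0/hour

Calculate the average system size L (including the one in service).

ρ = λ/μ = 7.4/10.0 = 0.7400
For M/M/1: L = λ/(μ-λ)
L = 7.4/(10.0-7.4) = 7.4/2.60
L = 2.8462 passengers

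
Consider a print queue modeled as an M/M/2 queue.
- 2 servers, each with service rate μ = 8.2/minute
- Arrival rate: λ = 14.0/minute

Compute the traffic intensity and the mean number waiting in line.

Traffic intensity: ρ = λ/(cμ) = 14.0/(2×8.2) = 0.8537
Since ρ = 0.8537 < 1, system is stable.
Offered load a = λ/μ = cρ = 14.0/8.2 = 1.7073
P₀ = [ Σₙ₌₀^1 aⁿ/n! + a^2/(2!(1-ρ)) ]⁻¹
Σ = a^0/0! + a^1/1! = 1.0000 + 1.7073 = 2.7073
a^2/(2!(1-ρ)) = 2.9149/(2 × 0.14634) = 9.9593
P₀ = 1/(2.7073 + 9.9593) = 0.07895
Lq = P₀·a^2·ρ / (2!(1-ρ)²) = 0.0789474 × 2.91493 × 0.853659 / (2 × 0.0214158) = 4.5865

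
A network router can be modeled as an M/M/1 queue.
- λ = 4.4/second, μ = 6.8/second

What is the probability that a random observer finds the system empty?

ρ = λ/μ = 4.4/6.8 = 0.6471
P(0) = 1 - ρ = 1 - 0.6471 = 0.3529
The server is idle 35.29% of the time.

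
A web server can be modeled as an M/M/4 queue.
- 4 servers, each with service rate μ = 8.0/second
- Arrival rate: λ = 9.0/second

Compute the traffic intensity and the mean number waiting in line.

Traffic intensity: ρ = λ/(cμ) = 9.0/(4×8.0) = 0.2812
Since ρ = 0.2812 < 1, system is stable.
Offered load a = λ/μ = cρ = 9.0/8.0 = 1.1250
P₀ = [ Σₙ₌₀^3 aⁿ/n! + a^4/(4!(1-ρ)) ]⁻¹
Σ = a^0/0! + a^1/1! + a^2/2! + a^3/3! = 1.0000 + 1.1250 + 0.6328 + 0.2373 = 2.9951
a^4/(4!(1-ρ)) = 1.6018/(24 × 0.71875) = 0.09286
P₀ = 1/(2.9951 + 0.09286) = 0.3238
Lq = P₀·a^4·ρ / (4!(1-ρ)²) = 0.32384 × 1.6018 × 0.28125 / (24 × 0.51660) = 0.01177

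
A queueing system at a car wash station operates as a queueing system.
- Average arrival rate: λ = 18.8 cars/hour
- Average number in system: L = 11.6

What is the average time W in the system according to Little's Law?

Little's Law: L = λW, so W = L/λ
W = 11.6/18.8 = 0.6170 hours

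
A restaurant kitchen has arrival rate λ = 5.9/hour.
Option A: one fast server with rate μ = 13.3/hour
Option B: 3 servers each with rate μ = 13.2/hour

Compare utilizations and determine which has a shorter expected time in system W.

Option A: single server μ = 13.3 (M/M/1)
  ρ_A = 5.9/13.3 = 0.4436
  W_A = 1/(μ-λ) = 1/(13.3-5.9) = 1/7.40 = 0.1351

Option B: 3 servers μ = 13.2 (M/M/3)
  ρ_B = λ/(cμ) = 5.9/(3×13.2) = 0.1490
  Offered load a = λ/μ = cρ = 5.9/13.2 = 0.4470
  P₀ = [ Σₙ₌₀^2 aⁿ/n! + a^3/(3!(1-ρ)) ]⁻¹
  Σ = a^0/0! + a^1/1! + a^2/2! = 1.0000 + 0.4470 + 0.09989 = 1.5469
  a^3/(3!(1-ρ)) = 0.08930/(6 × 0.8510) = 0.01749
  P₀ = 1/(1.5469 + 0.01749) = 0.6392
  Lq = P₀·a^3·ρ / (3!(1-ρ)²) = 0.6392 × 0.08930 × 0.1490 / (6 × 0.7242) = 0.001957
  Wq_B = Lq/λ = 0.001957/5.9 = 0.0003317
  W_B = Wq_B + 1/μ = 0.0003317 + 0.07576 = 0.07609

Since W_B = 0.07609 < W_A = 0.1351, Option B (multiple servers) has the shorter time in system.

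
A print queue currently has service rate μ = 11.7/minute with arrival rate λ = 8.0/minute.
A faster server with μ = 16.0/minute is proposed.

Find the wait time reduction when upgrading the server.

System 1: ρ₁ = 8.0/11.7 = 0.6838, W₁ = 1/(11.7-8.0) = 0.27027
System 2: ρ₂ = 8.0/16.0 = 0.5000, W₂ = 1/(16.0-8.0) = 0.12500
Improvement: (W₁-W₂)/W₁ = (0.27027-0.12500)/0.27027 = 53.75%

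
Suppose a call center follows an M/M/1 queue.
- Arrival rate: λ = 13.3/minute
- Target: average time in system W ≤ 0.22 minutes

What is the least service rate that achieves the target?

For M/M/1: W = 1/(μ-λ)
Need W ≤ 0.22, so 1/(μ-λ) ≤ 0.22
μ - λ ≥ 1/0.22 = 4.5455
μ ≥ 13.3 + 4.5455 = 17.8455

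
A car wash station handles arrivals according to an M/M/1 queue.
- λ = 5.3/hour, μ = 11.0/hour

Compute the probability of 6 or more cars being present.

ρ = λ/μ = 5.3/11.0 = 0.4818
P(N ≥ n) = ρⁿ
P(N ≥ 6) = 0.4818^6
P(N ≥ 6) = 0.01251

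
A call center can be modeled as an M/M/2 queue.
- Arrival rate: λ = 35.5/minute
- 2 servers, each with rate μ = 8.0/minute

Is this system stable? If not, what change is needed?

Stability requires ρ = λ/(cμ) < 1
ρ = 35.5/(2 × 8.0) = 35.5/16.00 = 2.2188
Since 2.2188 ≥ 1, the system is UNSTABLE.
Need c > λ/μ = 35.5/8.0 = 4.44.
Minimum servers needed: c = 5.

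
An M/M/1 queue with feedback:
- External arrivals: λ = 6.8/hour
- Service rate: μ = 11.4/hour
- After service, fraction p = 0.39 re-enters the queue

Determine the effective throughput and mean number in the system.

Effective arrival rate: λ_eff = λ/(1-p) = 6.8/(1-0.39) = 6.8/0.61 = 11.147541
ρ = λ_eff/μ = 11.147541/11.4 = 0.97785447
L = ρ/(1-ρ) = 0.97785447/(1-0.97785447) = 44.1558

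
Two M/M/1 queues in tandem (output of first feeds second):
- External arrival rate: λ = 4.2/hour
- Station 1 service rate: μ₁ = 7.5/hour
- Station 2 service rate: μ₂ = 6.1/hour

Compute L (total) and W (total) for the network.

By Jackson's theorem, each station behaves as independent M/M/1.
Station 1: ρ₁ = 4.2/7.5 = 0.5600, L₁ = ρ₁/(1-ρ₁) = λ/(μ₁-λ) = 4.2/3.30 = 1.272727
Station 2: ρ₂ = 4.2/6.1 = 0.6885, L₂ = ρ₂/(1-ρ₂) = λ/(μ₂-λ) = 4.2/1.90 = 2.210526
Total: L = L₁ + L₂ = 1.272727 + 2.210526 = 3.48325
W = L/λ = 3.48325/4.2 = 0.8293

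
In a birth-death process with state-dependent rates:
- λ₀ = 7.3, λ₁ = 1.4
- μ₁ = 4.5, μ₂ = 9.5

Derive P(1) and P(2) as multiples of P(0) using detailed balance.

Balance equations:
State 0: λ₀P₀ = μ₁P₁ → P₁ = (λ₀/μ₁)P₀ = (7.3/4.5)P₀ = 1.6222P₀
State 1: P₂ = (λ₀λ₁)/(μ₁μ₂)P₀ = (7.3×1.4)/(4.5×9.5)P₀ = 0.2391P₀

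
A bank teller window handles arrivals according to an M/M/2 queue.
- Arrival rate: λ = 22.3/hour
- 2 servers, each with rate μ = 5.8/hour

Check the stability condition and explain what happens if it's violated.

Stability requires ρ = λ/(cμ) < 1
ρ = 22.3/(2 × 5.8) = 22.3/11.60 = 1.9224
Since 1.9224 ≥ 1, the system is UNSTABLE.
Need c > λ/μ = 22.3/5.8 = 3.84.
Minimum servers needed: c = 4.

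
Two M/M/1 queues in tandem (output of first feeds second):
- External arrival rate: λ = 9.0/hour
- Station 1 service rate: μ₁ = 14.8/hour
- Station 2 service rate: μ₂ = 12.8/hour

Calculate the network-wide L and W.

By Jackson's theorem, each station behaves as independent M/M/1.
Station 1: ρ₁ = 9.0/14.8 = 0.6081, L₁ = ρ₁/(1-ρ₁) = λ/(μ₁-λ) = 9.0/5.80 = 1.5517
Station 2: ρ₂ = 9.0/12.8 = 0.7031, L₂ = ρ₂/(1-ρ₂) = λ/(μ₂-λ) = 9.0/3.80 = 2.3684
Total: L = L₁ + L₂ = 1.5517 + 2.3684 = 3.9201
W = L/λ = 3.9201/9.0 = 0.4356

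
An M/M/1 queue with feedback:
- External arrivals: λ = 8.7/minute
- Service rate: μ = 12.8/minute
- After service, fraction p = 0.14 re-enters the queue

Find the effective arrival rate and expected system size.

Effective arrival rate: λ_eff = λ/(1-p) = 8.7/(1-0.14) = 8.7/0.86 = 10.11628
ρ = λ_eff/μ = 10.11628/12.8 = 0.790334
L = ρ/(1-ρ) = 0.790334/(1-0.790334) = 3.7695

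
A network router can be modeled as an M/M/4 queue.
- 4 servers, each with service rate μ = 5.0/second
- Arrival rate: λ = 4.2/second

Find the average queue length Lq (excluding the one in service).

Traffic intensity: ρ = λ/(cμ) = 4.2/(4×5.0) = 0.2100
Since ρ = 0.2100 < 1, system is stable.
Offered load a = λ/μ = cρ = 4.2/5.0 = 0.8400
P₀ = [ Σₙ₌₀^3 aⁿ/n! + a^4/(4!(1-ρ)) ]⁻¹
Σ = a^0/0! + a^1/1! + a^2/2! + a^3/3! = 1.0000 + 0.8400 + 0.3528 + 0.09878 = 2.2916
a^4/(4!(1-ρ)) = 0.4979/(24 × 0.7900) = 0.02626
P₀ = 1/(2.2916 + 0.02626) = 0.4314
Lq = P₀·a^4·ρ / (4!(1-ρ)²) = 0.43144 × 0.49787 × 0.21000 / (24 × 0.62410) = 0.003012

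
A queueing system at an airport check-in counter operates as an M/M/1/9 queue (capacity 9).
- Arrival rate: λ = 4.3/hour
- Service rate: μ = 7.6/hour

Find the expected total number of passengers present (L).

ρ = λ/μ = 4.3/7.6 = 0.56579
P₀ = (1-ρ)/(1-ρ^(K+1)) = (1-0.56579)/(1-0.56579^10) = 0.4342/0.9966 = 0.4357
P_K = P₀×ρ^K = 0.4357 × 0.56579^9 = 0.4357 × 0.005942 = 0.002589
L = ρ[1 - (K+1)ρ^K + Kρ^(K+1)] / [(1-ρ)(1-ρ^(K+1))]
L = 0.56579 × (1 - 10×0.005942 + 9×0.003362) / ((1 - 0.56579) × (1 - 0.003362)) = 1.2693 passengers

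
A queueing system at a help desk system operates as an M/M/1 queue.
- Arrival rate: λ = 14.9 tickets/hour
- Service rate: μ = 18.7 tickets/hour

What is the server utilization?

Server utilization: ρ = λ/μ
ρ = 14.9/18.7 = 0.7968
The server is busy 79.68% of the time.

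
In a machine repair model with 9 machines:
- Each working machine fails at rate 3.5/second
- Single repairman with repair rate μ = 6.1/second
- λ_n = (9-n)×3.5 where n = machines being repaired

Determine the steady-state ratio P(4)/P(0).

P(4)/P(0) = ∏_{i=0}^{4-1} λ_i/μ_{i+1}
= (9-0)×3.5/6.1 × (9-1)×3.5/6.1 × (9-2)×3.5/6.1 × (9-3)×3.5/6.1
= 327.7439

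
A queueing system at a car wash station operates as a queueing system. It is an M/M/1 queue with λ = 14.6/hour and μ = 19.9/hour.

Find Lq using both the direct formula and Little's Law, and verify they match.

Method 1 (direct): Lq = λ²/(μ(μ-λ)) = 213.16/(19.9 × 5.30) = 2.0210

Method 2 (Little's Law):
W = 1/(μ-λ) = 1/5.30 = 0.188679
Wq = W - 1/μ = 0.188679 - 0.0502513 = 0.138428
Lq = λWq = 14.6 × 0.138428 = 2.0210 ✔ (matches Method 1)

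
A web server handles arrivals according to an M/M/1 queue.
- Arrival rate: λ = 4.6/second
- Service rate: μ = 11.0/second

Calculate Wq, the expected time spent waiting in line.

First, compute utilization: ρ = λ/μ = 4.6/11.0 = 0.4182
For M/M/1: Wq = λ/(μ(μ-λ))
Wq = 4.6/(11.0 × (11.0-4.6))
Wq = 4.6/(11.0 × 6.40)
Wq = 0.06534 seconds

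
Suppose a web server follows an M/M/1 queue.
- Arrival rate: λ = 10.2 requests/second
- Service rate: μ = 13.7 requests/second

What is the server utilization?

Server utilization: ρ = λ/μ
ρ = 10.2/13.7 = 0.7445
The server is busy 74.45% of the time.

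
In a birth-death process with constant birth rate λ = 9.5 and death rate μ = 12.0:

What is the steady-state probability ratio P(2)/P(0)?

For constant rates: P(n)/P(0) = (λ/μ)^n
P(2)/P(0) = (9.5/12.0)^2 = 0.79167^2 = 0.6267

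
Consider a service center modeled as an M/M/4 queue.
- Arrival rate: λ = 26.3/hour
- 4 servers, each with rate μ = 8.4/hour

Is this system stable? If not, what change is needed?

Stability requires ρ = λ/(cμ) < 1
ρ = 26.3/(4 × 8.4) = 26.3/33.60 = 0.7827
Since 0.7827 < 1, the system is STABLE.
The servers are busy 78.27% of the time.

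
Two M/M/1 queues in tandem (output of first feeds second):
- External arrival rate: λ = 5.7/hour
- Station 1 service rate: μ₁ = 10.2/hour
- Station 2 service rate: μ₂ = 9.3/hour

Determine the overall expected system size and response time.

By Jackson's theorem, each station behaves as independent M/M/1.
Station 1: ρ₁ = 5.7/10.2 = 0.5588, L₁ = ρ₁/(1-ρ₁) = λ/(μ₁-λ) = 5.7/4.50 = 1.2667
Station 2: ρ₂ = 5.7/9.3 = 0.6129, L₂ = ρ₂/(1-ρ₂) = λ/(μ₂-λ) = 5.7/3.60 = 1.5833
Total: L = L₁ + L₂ = 1.2667 + 1.5833 = 2.8500
W = L/λ = 2.8500/5.7 = 0.5000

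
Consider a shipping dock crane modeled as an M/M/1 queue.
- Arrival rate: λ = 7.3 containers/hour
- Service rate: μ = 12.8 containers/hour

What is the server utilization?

Server utilization: ρ = λ/μ
ρ = 7.3/12.8 = 0.5703
The server is busy 57.03% of the time.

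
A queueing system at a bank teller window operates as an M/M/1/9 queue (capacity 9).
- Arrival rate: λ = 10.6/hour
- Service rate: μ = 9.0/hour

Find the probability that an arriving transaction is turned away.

ρ = λ/μ = 10.6/9.0 = 1.17778
P₀ = (1-ρ)/(1-ρ^(K+1)) = (1-1.17778)/(1-1.17778^10) = -0.17778/-4.1362 = 0.04298
P_K = P₀×ρ^K = 0.04298 × 1.17778^9 = 0.04298 × 4.3609 = 0.1874
Blocking probability = 18.74%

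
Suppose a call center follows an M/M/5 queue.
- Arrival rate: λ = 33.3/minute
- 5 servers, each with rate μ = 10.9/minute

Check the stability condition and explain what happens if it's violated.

Stability requires ρ = λ/(cμ) < 1
ρ = 33.3/(5 × 10.9) = 33.3/54.50 = 0.6110
Since 0.6110 < 1, the system is STABLE.
The servers are busy 61.10% of the time.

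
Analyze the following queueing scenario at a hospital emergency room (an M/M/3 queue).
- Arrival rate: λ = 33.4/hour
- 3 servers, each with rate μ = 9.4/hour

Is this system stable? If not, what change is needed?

Stability requires ρ = λ/(cμ) < 1
ρ = 33.4/(3 × 9.4) = 33.4/28.20 = 1.1844
Since 1.1844 ≥ 1, the system is UNSTABLE.
Need c > λ/μ = 33.4/9.4 = 3.55.
Minimum servers needed: c = 4.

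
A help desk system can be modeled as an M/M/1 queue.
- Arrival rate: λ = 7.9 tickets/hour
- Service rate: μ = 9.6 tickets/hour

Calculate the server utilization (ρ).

Server utilization: ρ = λ/μ
ρ = 7.9/9.6 = 0.8229
The server is busy 82.29% of the time.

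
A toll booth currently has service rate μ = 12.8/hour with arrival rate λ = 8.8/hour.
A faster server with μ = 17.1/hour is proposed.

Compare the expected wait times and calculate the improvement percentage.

System 1: ρ₁ = 8.8/12.8 = 0.6875, W₁ = 1/(12.8-8.8) = 0.25000
System 2: ρ₂ = 8.8/17.1 = 0.5146, W₂ = 1/(17.1-8.8) = 0.12048
Improvement: (W₁-W₂)/W₁ = (0.25000-0.12048)/0.25000 = 51.81%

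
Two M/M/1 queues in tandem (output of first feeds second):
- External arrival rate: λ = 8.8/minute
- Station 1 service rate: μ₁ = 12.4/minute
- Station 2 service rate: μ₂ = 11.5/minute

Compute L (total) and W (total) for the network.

By Jackson's theorem, each station behaves as independent M/M/1.
Station 1: ρ₁ = 8.8/12.4 = 0.7097, L₁ = ρ₁/(1-ρ₁) = λ/(μ₁-λ) = 8.8/3.60 = 2.4444
Station 2: ρ₂ = 8.8/11.5 = 0.7652, L₂ = ρ₂/(1-ρ₂) = λ/(μ₂-λ) = 8.8/2.70 = 3.2593
Total: L = L₁ + L₂ = 2.4444 + 3.2593 = 5.7037
W = L/λ = 5.7037/8.8 = 0.6481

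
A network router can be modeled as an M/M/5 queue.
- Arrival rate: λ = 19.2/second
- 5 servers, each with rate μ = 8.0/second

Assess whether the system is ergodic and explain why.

Stability requires ρ = λ/(cμ) < 1
ρ = 19.2/(5 × 8.0) = 19.2/40.00 = 0.4800
Since 0.4800 < 1, the system is STABLE.
The servers are busy 48.00% of the time.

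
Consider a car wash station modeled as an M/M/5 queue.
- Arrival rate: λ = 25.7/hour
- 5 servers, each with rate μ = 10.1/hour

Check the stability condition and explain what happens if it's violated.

Stability requires ρ = λ/(cμ) < 1
ρ = 25.7/(5 × 10.1) = 25.7/50.50 = 0.5089
Since 0.5089 < 1, the system is STABLE.
The servers are busy 50.89% of the time.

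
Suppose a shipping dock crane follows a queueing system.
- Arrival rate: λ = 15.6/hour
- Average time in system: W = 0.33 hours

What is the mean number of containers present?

Little's Law: L = λW
L = 15.6 × 0.33 = 5.1480 containers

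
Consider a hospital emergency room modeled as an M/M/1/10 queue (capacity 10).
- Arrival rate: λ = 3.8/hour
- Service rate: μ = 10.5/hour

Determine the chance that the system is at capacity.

ρ = λ/μ = 3.8/10.5 = 0.3619
P₀ = (1-ρ)/(1-ρ^(K+1)) = (1-0.3619)/(1-0.3619^11) = 0.6381/1.0000 = 0.6381
P_K = P₀×ρ^K = 0.6381 × 0.3619^10 = 0.6381 × 0.00003854 = 0.00002459
Blocking probability = 0.002459%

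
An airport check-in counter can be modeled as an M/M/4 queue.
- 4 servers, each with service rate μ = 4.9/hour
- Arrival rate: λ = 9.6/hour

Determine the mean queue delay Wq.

Traffic intensity: ρ = λ/(cμ) = 9.6/(4×4.9) = 0.4898
Since ρ = 0.4898 < 1, system is stable.
Offered load a = λ/μ = cρ = 9.6/4.9 = 1.9592
P₀ = [ Σₙ₌₀^3 aⁿ/n! + a^4/(4!(1-ρ)) ]⁻¹
Σ = a^0/0! + a^1/1! + a^2/2! + a^3/3! = 1.00000 + 1.95918 + 1.91920 + 1.25336 = 6.1317
a^4/(4!(1-ρ)) = 14.7333/(24 × 0.5102) = 1.2032
P₀ = 1/(6.1317 + 1.2032) = 0.1363
Lq = P₀·a^4·ρ / (4!(1-ρ)²) = 0.13633 × 14.7333 × 0.48980 / (24 × 0.26031) = 0.1575
Wq = Lq/λ = 0.15748/9.6 = 0.01640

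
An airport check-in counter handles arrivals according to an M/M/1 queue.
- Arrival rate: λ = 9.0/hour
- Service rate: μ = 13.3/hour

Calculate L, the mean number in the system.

ρ = λ/μ = 9.0/13.3 = 0.6767
For M/M/1: L = λ/(μ-λ)
L = 9.0/(13.3-9.0) = 9.0/4.30
L = 2.0930 passengers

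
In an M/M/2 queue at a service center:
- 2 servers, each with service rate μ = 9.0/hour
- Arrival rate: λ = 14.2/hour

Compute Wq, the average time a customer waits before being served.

Traffic intensity: ρ = λ/(cμ) = 14.2/(2×9.0) = 0.7889
Since ρ = 0.7889 < 1, system is stable.
Offered load a = λ/μ = cρ = 14.2/9.0 = 1.5778
P₀ = [ Σₙ₌₀^1 aⁿ/n! + a^2/(2!(1-ρ)) ]⁻¹
Σ = a^0/0! + a^1/1! = 1.0000 + 1.5778 = 2.5778
a^2/(2!(1-ρ)) = 2.48938/(2 × 0.211111) = 5.8959
P₀ = 1/(2.5778 + 5.8959) = 0.1180
Lq = P₀·a^2·ρ / (2!(1-ρ)²) = 0.1180124 × 2.489383 × 0.7888889 / (2 × 0.04456790) = 2.6001
Wq = Lq/λ = 2.6001/14.2 = 0.1831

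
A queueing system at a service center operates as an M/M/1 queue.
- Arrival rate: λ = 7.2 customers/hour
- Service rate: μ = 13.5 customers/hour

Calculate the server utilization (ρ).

Server utilization: ρ = λ/μ
ρ = 7.2/13.5 = 0.5333
The server is busy 53.33% of the time.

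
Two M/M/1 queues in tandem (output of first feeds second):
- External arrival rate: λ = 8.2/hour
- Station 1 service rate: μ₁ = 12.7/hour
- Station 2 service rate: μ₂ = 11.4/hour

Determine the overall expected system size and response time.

By Jackson's theorem, each station behaves as independent M/M/1.
Station 1: ρ₁ = 8.2/12.7 = 0.6457, L₁ = ρ₁/(1-ρ₁) = λ/(μ₁-λ) = 8.2/4.50 = 1.8222
Station 2: ρ₂ = 8.2/11.4 = 0.7193, L₂ = ρ₂/(1-ρ₂) = λ/(μ₂-λ) = 8.2/3.20 = 2.5625
Total: L = L₁ + L₂ = 1.8222 + 2.5625 = 4.3847
W = L/λ = 4.3847/8.2 = 0.5347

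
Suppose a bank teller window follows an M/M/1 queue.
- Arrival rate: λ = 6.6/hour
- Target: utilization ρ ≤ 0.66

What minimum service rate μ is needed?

ρ = λ/μ, so μ = λ/ρ
μ ≥ 6.6/0.66 = 10.0000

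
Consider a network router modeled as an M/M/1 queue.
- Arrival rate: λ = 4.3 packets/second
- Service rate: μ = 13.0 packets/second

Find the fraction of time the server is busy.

Server utilization: ρ = λ/μ
ρ = 4.3/13.0 = 0.3308
The server is busy 33.08% of the time.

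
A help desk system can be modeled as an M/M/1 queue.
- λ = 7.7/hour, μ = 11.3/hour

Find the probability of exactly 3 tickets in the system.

ρ = λ/μ = 7.7/11.3 = 0.6814
P(n) = (1-ρ)ρⁿ
P(3) = (1-0.6814) × 0.6814^3
P(3) = 0.3186 × 0.3164
P(3) = 0.1008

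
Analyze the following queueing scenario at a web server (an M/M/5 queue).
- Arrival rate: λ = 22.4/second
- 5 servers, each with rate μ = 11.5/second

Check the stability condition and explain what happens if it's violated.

Stability requires ρ = λ/(cμ) < 1
ρ = 22.4/(5 × 11.5) = 22.4/57.50 = 0.3896
Since 0.3896 < 1, the system is STABLE.
The servers are busy 38.96% of the time.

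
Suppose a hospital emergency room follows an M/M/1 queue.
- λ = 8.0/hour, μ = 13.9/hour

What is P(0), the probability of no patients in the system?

ρ = λ/μ = 8.0/13.9 = 0.5755
P(0) = 1 - ρ = 1 - 0.5755 = 0.4245
The server is idle 42.45% of the time.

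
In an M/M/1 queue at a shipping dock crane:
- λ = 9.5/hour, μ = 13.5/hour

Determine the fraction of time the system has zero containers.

ρ = λ/μ = 9.5/13.5 = 0.7037
P(0) = 1 - ρ = 1 - 0.7037 = 0.2963
The server is idle 29.63% of the time.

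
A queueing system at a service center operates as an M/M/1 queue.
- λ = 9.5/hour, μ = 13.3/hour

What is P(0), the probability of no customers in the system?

ρ = λ/μ = 9.5/13.3 = 0.7143
P(0) = 1 - ρ = 1 - 0.7143 = 0.2857
The server is idle 28.57% of the time.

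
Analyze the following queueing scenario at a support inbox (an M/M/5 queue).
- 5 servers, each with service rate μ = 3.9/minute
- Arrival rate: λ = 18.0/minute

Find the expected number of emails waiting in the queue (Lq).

Traffic intensity: ρ = λ/(cμ) = 18.0/(5×3.9) = 0.9231
Since ρ = 0.9231 < 1, system is stable.
Offered load a = λ/μ = cρ = 18.0/3.9 = 4.6154
P₀ = [ Σₙ₌₀^4 aⁿ/n! + a^5/(5!(1-ρ)) ]⁻¹
Σ = a^0/0! + a^1/1! + a^2/2! + a^3/3! + a^4/4! = 1.0000 + 4.6154 + 10.6509 + 16.3860 + 18.9069 = 51.5592
a^5/(5!(1-ρ)) = 2094.3029/(120 × 0.07692308) = 226.8828
P₀ = 1/(51.5592 + 226.8828) = 0.003591
Lq = P₀·a^5·ρ / (5!(1-ρ)²) = 0.00359141 × 2094.3029 × 0.923077 / (120 × 0.00591716) = 9.7780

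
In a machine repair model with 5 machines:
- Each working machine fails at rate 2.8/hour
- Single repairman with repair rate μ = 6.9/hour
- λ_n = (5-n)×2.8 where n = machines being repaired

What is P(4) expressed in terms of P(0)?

P(4)/P(0) = ∏_{i=0}^{4-1} λ_i/μ_{i+1}
= (5-0)×2.8/6.9 × (5-1)×2.8/6.9 × (5-2)×2.8/6.9 × (5-3)×2.8/6.9
= 3.2540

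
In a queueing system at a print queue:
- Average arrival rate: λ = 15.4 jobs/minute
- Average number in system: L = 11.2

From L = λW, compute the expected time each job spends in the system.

Little's Law: L = λW, so W = L/λ
W = 11.2/15.4 = 0.7273 minutes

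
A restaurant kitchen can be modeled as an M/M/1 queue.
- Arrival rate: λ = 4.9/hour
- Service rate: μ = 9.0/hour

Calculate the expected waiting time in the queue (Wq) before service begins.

First, compute utilization: ρ = λ/μ = 4.9/9.0 = 0.5444
For M/M/1: Wq = λ/(μ(μ-λ))
Wq = 4.9/(9.0 × (9.0-4.9))
Wq = 4.9/(9.0 × 4.10)
Wq = 0.1328 hours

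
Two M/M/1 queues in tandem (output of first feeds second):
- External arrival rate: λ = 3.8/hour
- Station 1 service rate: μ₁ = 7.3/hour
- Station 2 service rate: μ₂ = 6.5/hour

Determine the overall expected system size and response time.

By Jackson's theorem, each station behaves as independent M/M/1.
Station 1: ρ₁ = 3.8/7.3 = 0.5205, L₁ = ρ₁/(1-ρ₁) = λ/(μ₁-λ) = 3.8/3.50 = 1.0857
Station 2: ρ₂ = 3.8/6.5 = 0.5846, L₂ = ρ₂/(1-ρ₂) = λ/(μ₂-λ) = 3.8/2.70 = 1.4074
Total: L = L₁ + L₂ = 1.0857 + 1.4074 = 2.4931
W = L/λ = 2.4931/3.8 = 0.6561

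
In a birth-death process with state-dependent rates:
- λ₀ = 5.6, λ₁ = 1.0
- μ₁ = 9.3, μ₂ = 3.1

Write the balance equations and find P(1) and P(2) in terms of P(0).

Balance equations:
State 0: λ₀P₀ = μ₁P₁ → P₁ = (λ₀/μ₁)P₀ = (5.6/9.3)P₀ = 0.6022P₀
State 1: P₂ = (λ₀λ₁)/(μ₁μ₂)P₀ = (5.6×1.0)/(9.3×3.1)P₀ = 0.1942P₀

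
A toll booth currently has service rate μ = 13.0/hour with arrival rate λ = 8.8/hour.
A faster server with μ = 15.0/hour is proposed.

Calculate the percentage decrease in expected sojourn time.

System 1: ρ₁ = 8.8/13.0 = 0.6769, W₁ = 1/(13.0-8.8) = 0.2381
System 2: ρ₂ = 8.8/15.0 = 0.5867, W₂ = 1/(15.0-8.8) = 0.1613
Improvement: (W₁-W₂)/W₁ = (0.2381-0.1613)/0.2381 = 32.26%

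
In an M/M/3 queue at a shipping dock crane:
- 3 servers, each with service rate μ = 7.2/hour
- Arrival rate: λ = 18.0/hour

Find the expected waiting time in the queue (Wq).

Traffic intensity: ρ = λ/(cμ) = 18.0/(3×7.2) = 0.8333
Since ρ = 0.8333 < 1, system is stable.
Offered load a = λ/μ = cρ = 18.0/7.2 = 2.5000
P₀ = [ Σₙ₌₀^2 aⁿ/n! + a^3/(3!(1-ρ)) ]⁻¹
Σ = a^0/0! + a^1/1! + a^2/2! = 1.0000 + 2.5000 + 3.1250 = 6.6250
a^3/(3!(1-ρ)) = 15.6250/(6 × 0.166667) = 15.6250
P₀ = 1/(6.6250 + 15.6250) = 0.04494
Lq = P₀·a^3·ρ / (3!(1-ρ)²) = 0.044944 × 15.6250 × 0.83333 / (6 × 0.027778) = 3.5112
Wq = Lq/λ = 3.5112/18.0 = 0.1951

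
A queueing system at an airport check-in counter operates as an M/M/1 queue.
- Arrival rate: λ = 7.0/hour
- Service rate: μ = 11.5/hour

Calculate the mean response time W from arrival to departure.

First, compute utilization: ρ = λ/μ = 7.0/11.5 = 0.6087
For M/M/1: W = 1/(μ-λ)
W = 1/(11.5-7.0) = 1/4.50
W = 0.2222 hours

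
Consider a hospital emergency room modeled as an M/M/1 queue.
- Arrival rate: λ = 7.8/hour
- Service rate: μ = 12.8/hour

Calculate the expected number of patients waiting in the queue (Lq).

ρ = λ/μ = 7.8/12.8 = 0.6094
For M/M/1: Lq = λ²/(μ(μ-λ))
Lq = 60.84/(12.8 × 5.00)
Lq = 0.9506 patients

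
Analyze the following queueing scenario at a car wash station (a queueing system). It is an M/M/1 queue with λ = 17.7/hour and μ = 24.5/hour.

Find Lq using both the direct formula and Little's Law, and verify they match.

Method 1 (direct): Lq = λ²/(μ(μ-λ)) = 313.29/(24.5 × 6.80) = 1.8805

Method 2 (Little's Law):
W = 1/(μ-λ) = 1/6.80 = 0.1470588
Wq = W - 1/μ = 0.1470588 - 0.04081633 = 0.106242
Lq = λWq = 17.7 × 0.106242 = 1.8805 ✔ (matches Method 1)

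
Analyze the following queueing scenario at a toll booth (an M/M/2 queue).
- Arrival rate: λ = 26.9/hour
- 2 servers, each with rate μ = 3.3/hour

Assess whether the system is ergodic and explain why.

Stability requires ρ = λ/(cμ) < 1
ρ = 26.9/(2 × 3.3) = 26.9/6.60 = 4.0758
Since 4.0758 ≥ 1, the system is UNSTABLE.
Need c > λ/μ = 26.9/3.3 = 8.15.
Minimum servers needed: c = 9.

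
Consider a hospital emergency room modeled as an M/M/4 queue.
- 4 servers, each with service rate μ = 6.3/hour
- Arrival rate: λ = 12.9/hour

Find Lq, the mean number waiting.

Traffic intensity: ρ = λ/(cμ) = 12.9/(4×6.3) = 0.5119
Since ρ = 0.5119 < 1, system is stable.
Offered load a = λ/μ = cρ = 12.9/6.3 = 2.0476
P₀ = [ Σₙ₌₀^3 aⁿ/n! + a^4/(4!(1-ρ)) ]⁻¹
Σ = a^0/0! + a^1/1! + a^2/2! + a^3/3! = 1.00000 + 2.04762 + 2.09637 + 1.43086 = 6.5748
a^4/(4!(1-ρ)) = 17.5791/(24 × 0.488095) = 1.5007
P₀ = 1/(6.5748 + 1.5007) = 0.1238
Lq = P₀·a^4·ρ / (4!(1-ρ)²) = 0.1238 × 17.5791 × 0.5119 / (24 × 0.2382) = 0.1949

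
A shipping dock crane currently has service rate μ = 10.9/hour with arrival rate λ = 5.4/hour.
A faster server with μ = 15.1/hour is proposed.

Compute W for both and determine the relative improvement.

System 1: ρ₁ = 5.4/10.9 = 0.4954, W₁ = 1/(10.9-5.4) = 0.18182
System 2: ρ₂ = 5.4/15.1 = 0.3576, W₂ = 1/(15.1-5.4) = 0.10309
Improvement: (W₁-W₂)/W₁ = (0.18182-0.10309)/0.18182 = 43.30%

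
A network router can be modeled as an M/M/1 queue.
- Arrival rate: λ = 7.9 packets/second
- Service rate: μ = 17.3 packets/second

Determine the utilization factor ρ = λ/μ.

Server utilization: ρ = λ/μ
ρ = 7.9/17.3 = 0.4566
The server is busy 45.66% of the time.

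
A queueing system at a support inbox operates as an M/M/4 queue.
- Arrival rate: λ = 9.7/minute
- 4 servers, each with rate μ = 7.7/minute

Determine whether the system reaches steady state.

Stability requires ρ = λ/(cμ) < 1
ρ = 9.7/(4 × 7.7) = 9.7/30.80 = 0.3149
Since 0.3149 < 1, the system is STABLE.
The servers are busy 31.49% of the time.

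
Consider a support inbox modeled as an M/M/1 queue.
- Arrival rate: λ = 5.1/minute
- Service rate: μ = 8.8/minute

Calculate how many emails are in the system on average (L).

ρ = λ/μ = 5.1/8.8 = 0.5795
For M/M/1: L = λ/(μ-λ)
L = 5.1/(8.8-5.1) = 5.1/3.70
L = 1.3784 emails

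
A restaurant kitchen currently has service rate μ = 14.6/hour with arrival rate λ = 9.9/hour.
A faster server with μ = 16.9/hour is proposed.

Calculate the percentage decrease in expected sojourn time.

System 1: ρ₁ = 9.9/14.6 = 0.6781, W₁ = 1/(14.6-9.9) = 0.21277
System 2: ρ₂ = 9.9/16.9 = 0.5858, W₂ = 1/(16.9-9.9) = 0.14286
Improvement: (W₁-W₂)/W₁ = (0.21277-0.14286)/0.21277 = 32.86%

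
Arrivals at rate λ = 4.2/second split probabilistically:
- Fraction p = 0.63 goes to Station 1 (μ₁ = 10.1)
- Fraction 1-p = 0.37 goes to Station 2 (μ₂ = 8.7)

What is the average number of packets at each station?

Effective rates: λ₁ = 4.2×0.63 = 2.646, λ₂ = 4.2×0.37 = 1.554
Station 1: ρ₁ = 2.646/10.1 = 0.2620, L₁ = ρ₁/(1-ρ₁) = 0.2620/(1-0.2620) = 0.3550
Station 2: ρ₂ = 1.554/8.7 = 0.17862, L₂ = ρ₂/(1-ρ₂) = 0.17862/(1-0.17862) = 0.2175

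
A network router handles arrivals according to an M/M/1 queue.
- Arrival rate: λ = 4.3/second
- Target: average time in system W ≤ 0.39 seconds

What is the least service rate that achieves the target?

For M/M/1: W = 1/(μ-λ)
Need W ≤ 0.39, so 1/(μ-λ) ≤ 0.39
μ - λ ≥ 1/0.39 = 2.5641
μ ≥ 4.3 + 2.5641 = 6.8641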